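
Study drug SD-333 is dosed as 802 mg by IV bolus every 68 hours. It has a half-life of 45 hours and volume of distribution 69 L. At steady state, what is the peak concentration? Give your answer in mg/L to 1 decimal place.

τ/t½ = 68/45 ≈ 1.5111, so fraction remaining f = (1/2)^(68/45) ≈ 0.3508.
At steady state, accumulation factor R = 1/(1 − e^(−kτ)) ≈ 1.5404.
Each bolus raises the concentration by D/Vd = 802/69 ≈ 11.623 mg/L.
Cmax,ss = C₀/(1 − f) ≈ 11.623/0.6492 ≈ 17.904 mg/L.

17.9 mg/L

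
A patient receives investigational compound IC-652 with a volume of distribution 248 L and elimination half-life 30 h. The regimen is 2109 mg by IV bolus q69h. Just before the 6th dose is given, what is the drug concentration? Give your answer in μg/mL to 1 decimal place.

2.2 μg/mL

f = (1/2)^(τ/t½) = (1/2)^(69/30) ≈ 0.2031.
C₀ = D/Vd = 2109/248 ≈ 8.504 μg/mL.
Before the 6th dose, 5 doses have been given. Superposition: Cmin = C₀·(f + f² + … + f^5).
≈ 8.504 × (0.2031 + 0.0412 + 0.0084 + 0.0017 + 0.0003) ≈ 8.504 × 0.2547 ≈ 2.166 μg/mL.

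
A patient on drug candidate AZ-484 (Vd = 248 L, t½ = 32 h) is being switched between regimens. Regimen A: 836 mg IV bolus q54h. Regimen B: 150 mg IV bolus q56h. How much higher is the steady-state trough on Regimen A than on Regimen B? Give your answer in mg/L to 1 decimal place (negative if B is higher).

1.3 mg/L

Regimen A: f = (1/2)^(54/32) ≈ 0.3105; Cmin,ss = (836/248)·f/(1−f) ≈ 1.518 mg/L.
Regimen B: f = (1/2)^(56/32) ≈ 0.2973; Cmin,ss = (150/248)·f/(1−f) ≈ 0.256 mg/L.
Difference ≈ 1.518 − 0.256 ≈ 1.262 mg/L.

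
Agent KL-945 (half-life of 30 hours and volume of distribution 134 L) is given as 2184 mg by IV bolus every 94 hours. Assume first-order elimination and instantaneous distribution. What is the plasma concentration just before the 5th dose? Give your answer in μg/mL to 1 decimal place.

2.1 μg/mL

f = (1/2)^(τ/t½) = (1/2)^(94/30) ≈ 0.1140.
C₀ = D/Vd = 2184/134 ≈ 16.299 μg/mL.
Before the 5th dose, 4 doses have been given. Superposition: Cmin = C₀·(f + f² + … + f^4).
≈ 16.299 × (0.1140 + 0.0130 + 0.0015 + 0.0002) ≈ 16.299 × 0.1287 ≈ 2.098 μg/mL.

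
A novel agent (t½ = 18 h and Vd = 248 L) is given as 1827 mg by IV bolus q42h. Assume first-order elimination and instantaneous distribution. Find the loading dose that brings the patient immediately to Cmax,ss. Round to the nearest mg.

2279 mg

f = (1/2)^(42/18) ≈ 0.198425; accumulation ratio R = 1/(1−f) ≈ 1.24754.
Loading dose to hit Cmax,ss on first dose: D_load = D_maint·R ≈ 1827 × 1.24754 ≈ 2279.26 mg.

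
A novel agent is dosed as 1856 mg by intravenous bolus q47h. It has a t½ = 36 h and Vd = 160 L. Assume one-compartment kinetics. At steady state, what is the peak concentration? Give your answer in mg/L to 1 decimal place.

Over one 47-h interval, 47/36 ≈ 1.3056 half-lives elapse, leaving f ≈ 0.4046 of each dose.
At steady state, accumulation factor R = 1/(1 − e^(−kτ)) ≈ 1.6795.
Each bolus raises the concentration by D/Vd = 1856/160 ≈ 11.600 mg/L.
Cmax,ss = C₀/(1 − f) ≈ 11.600/0.5954 ≈ 19.483 mg/L.

19.5 mg/L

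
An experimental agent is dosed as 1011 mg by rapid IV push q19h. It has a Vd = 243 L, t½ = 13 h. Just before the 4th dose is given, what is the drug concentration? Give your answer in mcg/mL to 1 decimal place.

f = (1/2)^(τ/t½) = (1/2)^(19/13) ≈ 0.3631.
C₀ = D/Vd = 1011/243 ≈ 4.160 mcg/mL.
Before the 4th dose, 3 doses have been given. Superposition: Cmin = C₀·(f + f² + … + f^3).
≈ 4.160 × (0.3631 + 0.1318 + 0.0479) ≈ 4.160 × 0.5428 ≈ 2.258 mcg/mL.

2.3 mcg/mL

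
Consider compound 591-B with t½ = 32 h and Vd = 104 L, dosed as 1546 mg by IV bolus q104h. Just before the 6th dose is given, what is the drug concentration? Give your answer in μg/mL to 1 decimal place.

f = (1/2)^(τ/t½) = (1/2)^(104/32) ≈ 0.1051.
C₀ = D/Vd = 1546/104 ≈ 14.865 μg/mL.
Before the 6th dose, 5 doses have been given. Superposition: Cmin = C₀·(f + f² + … + f^5).
≈ 14.865 × (0.1051 + 0.0110 + 0.0012 + 0.0001 + 0.0000) ≈ 14.865 × 0.1174 ≈ 1.745 μg/mL.

1.7 μg/mL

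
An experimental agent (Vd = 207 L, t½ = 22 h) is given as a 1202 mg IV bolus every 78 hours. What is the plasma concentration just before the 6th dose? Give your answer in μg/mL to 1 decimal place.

f = (1/2)^(τ/t½) = (1/2)^(78/22) ≈ 0.0856.
C₀ = D/Vd = 1202/207 ≈ 5.807 μg/mL.
Before the 6th dose, 5 doses have been given. Superposition: Cmin = C₀·(f + f² + … + f^5).
≈ 5.807 × (0.0856 + 0.0073 + 0.0006 + 0.0001 + 0.0000) ≈ 5.807 × 0.0936 ≈ 0.544 μg/mL.

0.5 μg/mL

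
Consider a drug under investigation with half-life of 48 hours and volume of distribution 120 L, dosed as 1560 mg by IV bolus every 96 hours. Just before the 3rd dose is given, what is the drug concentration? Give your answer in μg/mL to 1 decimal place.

f = (1/2)^(τ/t½) = (1/2)^(96/48) ≈ 0.2500.
C₀ = D/Vd = 1560/120 ≈ 13.000 μg/mL.
Before the 3rd dose, 2 doses have been given. Superposition: Cmin = C₀·(f + f²).
≈ 13.000 × (0.2500 + 0.0625) ≈ 13.000 × 0.3125 ≈ 4.062 μg/mL.

4.1 μg/mL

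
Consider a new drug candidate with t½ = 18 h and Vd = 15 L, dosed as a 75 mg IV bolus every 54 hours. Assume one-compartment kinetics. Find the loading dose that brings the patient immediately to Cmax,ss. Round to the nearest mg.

86 mg

f = (1/2)^(54/18) ≈ 0.125000; accumulation ratio R = 1/(1−f) ≈ 1.14286.
Loading dose to hit Cmax,ss on first dose: D_load = D_maint·R ≈ 75 × 1.14286 ≈ 85.71 mg.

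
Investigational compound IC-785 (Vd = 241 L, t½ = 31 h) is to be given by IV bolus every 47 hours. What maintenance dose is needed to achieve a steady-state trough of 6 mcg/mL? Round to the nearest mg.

2690 mg

τ/t½ = 47/31 ≈ 1.5161, so f = (1/2)^(47/31) ≈ 0.349623.
Cmin,ss = (D/Vd)·f/(1−f), so D = Cmin,ss·Vd·(1−f)/f.
D = 6 × 241 × (1−f)/f ≈ 6 × 241 × 1.86022 ≈ 2689.88 mg.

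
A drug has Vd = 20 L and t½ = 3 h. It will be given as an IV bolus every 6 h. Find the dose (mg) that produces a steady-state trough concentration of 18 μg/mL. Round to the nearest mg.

τ/t½ = 6/3 ≈ 2, so f = (1/2)^(6/3) ≈ 0.250000.
Cmin,ss = (D/Vd)·f/(1−f), so D = Cmin,ss·Vd·(1−f)/f.
D = 18 × 20 × (1−f)/f ≈ 18 × 20 × 3.00000 ≈ 1080.00 mg.

1080 mg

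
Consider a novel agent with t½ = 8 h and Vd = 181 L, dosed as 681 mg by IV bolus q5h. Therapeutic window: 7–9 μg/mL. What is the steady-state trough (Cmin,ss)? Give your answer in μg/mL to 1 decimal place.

6.9 μg/mL

Over one 5-h interval, 5/8 ≈ 0.625 half-lives elapse, leaving f ≈ 0.6484 of each dose.
Each bolus raises the concentration by D/Vd = 681/181 ≈ 3.762 μg/mL.
Steady-state trough Cmin,ss = C₀·f/(1−f) ≈ 3.762 × 0.6484/0.3516 ≈ 6.938 μg/mL.
Trough 6.9 μg/mL vs MEC 7 μg/mL: subtherapeutic.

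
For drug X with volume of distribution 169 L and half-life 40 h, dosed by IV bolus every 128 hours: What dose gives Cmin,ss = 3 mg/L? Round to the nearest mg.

τ/t½ = 128/40 ≈ 3.2, so f = (1/2)^(128/40) ≈ 0.108819.
Cmin,ss = (D/Vd)·f/(1−f), so D = Cmin,ss·Vd·(1−f)/f.
D = 3 × 169 × (1−f)/f ≈ 3 × 169 × 8.18957 ≈ 4152.11 mg.

4152 mg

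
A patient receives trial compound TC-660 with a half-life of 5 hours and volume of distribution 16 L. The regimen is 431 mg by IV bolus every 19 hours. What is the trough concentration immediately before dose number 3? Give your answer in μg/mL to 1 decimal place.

2.1 μg/mL

f = (1/2)^(τ/t½) = (1/2)^(19/5) ≈ 0.0718.
C₀ = D/Vd = 431/16 ≈ 26.938 μg/mL.
Before the 3rd dose, 2 doses have been given. Superposition: Cmin = C₀·(f + f²).
≈ 26.938 × (0.0718 + 0.0052) ≈ 26.938 × 0.0770 ≈ 2.074 μg/mL.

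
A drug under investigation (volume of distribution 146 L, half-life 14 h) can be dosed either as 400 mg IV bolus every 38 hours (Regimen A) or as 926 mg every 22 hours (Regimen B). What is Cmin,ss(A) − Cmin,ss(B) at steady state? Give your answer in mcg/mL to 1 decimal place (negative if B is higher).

-2.7 mcg/mL

Regimen A: f = (1/2)^(38/14) ≈ 0.1524; Cmin,ss = (400/146)·f/(1−f) ≈ 0.493 mcg/mL.
Regimen B: f = (1/2)^(22/14) ≈ 0.3365; Cmin,ss = (926/146)·f/(1−f) ≈ 3.217 mcg/mL.
Difference ≈ 0.493 − 3.217 ≈ -2.724 mcg/mL.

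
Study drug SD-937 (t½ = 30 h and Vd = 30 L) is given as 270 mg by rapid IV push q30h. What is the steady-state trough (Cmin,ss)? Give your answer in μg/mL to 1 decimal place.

9.0 μg/mL

τ = 30 h = 1 half-life, so f = (1/2)^1 = 0.5.
At steady state, R = 1/(1 − 0.5) = 2/1.
Single-dose peak C₀ = D/Vd = 270/30 = 9 μg/mL.
Steady-state peak Cmax,ss = C₀·R = 9 × 2/1 ≈ 18.000 μg/mL.
Steady-state trough Cmin,ss = Cmax,ss·f ≈ 18.000 × 0.5 ≈ 9.000 μg/mL.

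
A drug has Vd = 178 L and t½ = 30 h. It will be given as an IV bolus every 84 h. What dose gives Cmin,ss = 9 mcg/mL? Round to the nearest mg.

τ/t½ = 84/30 ≈ 2.8, so f = (1/2)^(84/30) ≈ 0.143587.
Cmin,ss = (D/Vd)·f/(1−f), so D = Cmin,ss·Vd·(1−f)/f.
D = 9 × 178 × (1−f)/f ≈ 9 × 178 × 5.96442 ≈ 9555.00 mg.

9555 mg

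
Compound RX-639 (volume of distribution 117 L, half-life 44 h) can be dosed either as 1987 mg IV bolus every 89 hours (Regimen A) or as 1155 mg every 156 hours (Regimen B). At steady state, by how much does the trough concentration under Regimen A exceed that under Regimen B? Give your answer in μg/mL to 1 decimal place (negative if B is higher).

4.6 μg/mL

Regimen A: f = (1/2)^(89/44) ≈ 0.2461; Cmin,ss = (1987/117)·f/(1−f) ≈ 5.544 μg/mL.
Regimen B: f = (1/2)^(156/44) ≈ 0.0856; Cmin,ss = (1155/117)·f/(1−f) ≈ 0.924 μg/mL.
Difference ≈ 5.544 − 0.924 ≈ 4.620 μg/mL.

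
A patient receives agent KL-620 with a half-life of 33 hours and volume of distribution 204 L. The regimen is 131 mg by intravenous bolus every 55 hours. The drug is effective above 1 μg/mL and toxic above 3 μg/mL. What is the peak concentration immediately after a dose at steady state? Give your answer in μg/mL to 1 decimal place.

Over one 55-h interval, 55/33 ≈ 1.6667 half-lives elapse, leaving f ≈ 0.3150 of each dose.
At steady state, accumulation factor R = 1/(1 − e^(−kτ)) ≈ 1.4599.
Each bolus raises the concentration by D/Vd = 131/204 ≈ 0.642 μg/mL.
Steady-state peak Cmax,ss = C₀·R ≈ 0.642 × 1.4599 ≈ 0.937 μg/mL.
Peak 0.9 μg/mL vs MTC 3 μg/mL: below toxic threshold.

0.9 μg/mL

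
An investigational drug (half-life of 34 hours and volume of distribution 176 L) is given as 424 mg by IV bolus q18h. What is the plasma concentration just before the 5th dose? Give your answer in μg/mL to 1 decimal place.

4.2 μg/mL

f = (1/2)^(τ/t½) = (1/2)^(18/34) ≈ 0.6928.
C₀ = D/Vd = 424/176 ≈ 2.409 μg/mL.
Before the 5th dose, 4 doses have been given. Superposition: Cmin = C₀·(f + f² + … + f^4).
≈ 2.409 × (0.6928 + 0.4800 + 0.3325 + 0.2304) ≈ 2.409 × 1.7357 ≈ 4.181 μg/mL.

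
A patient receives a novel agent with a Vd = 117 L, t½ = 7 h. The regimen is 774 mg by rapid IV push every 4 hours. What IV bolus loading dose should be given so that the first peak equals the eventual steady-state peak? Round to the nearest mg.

f = (1/2)^(4/7) ≈ 0.672950; accumulation ratio R = 1/(1−f) ≈ 3.05764.
Loading dose to hit Cmax,ss on first dose: D_load = D_maint·R ≈ 774 × 3.05764 ≈ 2366.61 mg.

2367 mg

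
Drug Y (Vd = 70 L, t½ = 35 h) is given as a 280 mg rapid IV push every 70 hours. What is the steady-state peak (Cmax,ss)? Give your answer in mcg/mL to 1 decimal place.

5.3 mcg/mL

τ = 70 h = 2 half-lives, so f = (1/2)^2 = 0.25.
Accumulation ratio R = 1/(1 − f) = 1/0.75 = 4/3.
Single-dose peak C₀ = D/Vd = 280/70 = 4 mcg/mL.
Steady-state peak Cmax,ss = C₀·R = 4 × 4/3 ≈ 5.333 mcg/mL.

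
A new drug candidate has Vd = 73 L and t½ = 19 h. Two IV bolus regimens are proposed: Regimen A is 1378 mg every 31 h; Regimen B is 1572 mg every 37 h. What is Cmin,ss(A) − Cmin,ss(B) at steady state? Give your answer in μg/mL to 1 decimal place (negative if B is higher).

1.5 μg/mL

Regimen A: f = (1/2)^(31/19) ≈ 0.3227; Cmin,ss = (1378/73)·f/(1−f) ≈ 8.994 μg/mL.
Regimen B: f = (1/2)^(37/19) ≈ 0.2593; Cmin,ss = (1572/73)·f/(1−f) ≈ 7.539 μg/mL.
Difference ≈ 8.994 − 7.539 ≈ 1.455 μg/mL.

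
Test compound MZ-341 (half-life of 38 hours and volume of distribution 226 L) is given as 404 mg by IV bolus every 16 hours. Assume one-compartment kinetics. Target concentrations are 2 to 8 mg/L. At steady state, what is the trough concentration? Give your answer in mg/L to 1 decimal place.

k = ln2/t½ = ln2/38 ≈ 0.018241 h⁻¹; fraction remaining f = e^(−kτ) = e^(−0.018241×16) ≈ 0.7469.
Accumulation ratio R = 1/(1 − f) ≈ 1/0.2531 ≈ 3.9510.
Each bolus raises the concentration by D/Vd = 404/226 ≈ 1.788 mg/L.
Cmax,ss = C₀/(1 − f) ≈ 1.788/0.2531 ≈ 7.064 mg/L.
One interval later, Cmin,ss = Cmax,ss·e^(−kτ) ≈ 7.064 × 0.7469 ≈ 5.276 mg/L.
Trough 5.3 mg/L vs MEC 2 mg/L: adequate.

5.3 mg/L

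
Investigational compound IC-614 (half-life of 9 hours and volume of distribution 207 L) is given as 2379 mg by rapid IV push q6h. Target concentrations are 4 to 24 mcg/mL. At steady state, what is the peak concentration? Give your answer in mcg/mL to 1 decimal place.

31.1 mcg/mL

k = ln2/t½ = ln2/9 ≈ 0.077016 h⁻¹; fraction remaining f = e^(−kτ) = e^(−0.077016×6) ≈ 0.6300.
At steady state, accumulation factor R = 1/(1 − e^(−kτ)) ≈ 2.7027.
Each bolus raises the concentration by D/Vd = 2379/207 ≈ 11.493 mcg/mL.
Steady-state peak Cmax,ss = C₀·R ≈ 11.493 × 2.7027 ≈ 31.062 mcg/mL.
Peak 31.1 mcg/mL vs MTC 24 mcg/mL: exceeds toxic threshold.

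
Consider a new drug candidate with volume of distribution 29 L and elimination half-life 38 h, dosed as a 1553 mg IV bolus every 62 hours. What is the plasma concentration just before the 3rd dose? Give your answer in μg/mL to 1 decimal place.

f = (1/2)^(τ/t½) = (1/2)^(62/38) ≈ 0.3227.
C₀ = D/Vd = 1553/29 ≈ 53.552 μg/mL.
Before the 3rd dose, 2 doses have been given. Superposition: Cmin = C₀·(f + f²).
≈ 53.552 × (0.3227 + 0.1041) ≈ 53.552 × 0.4268 ≈ 22.856 μg/mL.

22.9 μg/mL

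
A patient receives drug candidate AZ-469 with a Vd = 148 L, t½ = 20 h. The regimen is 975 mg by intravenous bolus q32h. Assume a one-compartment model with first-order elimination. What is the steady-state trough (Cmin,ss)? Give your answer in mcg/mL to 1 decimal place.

3.2 mcg/mL

k = ln2/t½ = ln2/20 ≈ 0.034657 h⁻¹; fraction remaining f = e^(−kτ) = e^(−0.034657×32) ≈ 0.3299.
Accumulation ratio R = 1/(1 − f) ≈ 1/0.6701 ≈ 1.4923.
Single-dose peak C₀ = D/Vd = 975/148 ≈ 6.588 mcg/mL.
Steady-state peak Cmax,ss = C₀·R ≈ 6.588 × 1.4923 ≈ 9.831 mcg/mL.
One interval later, Cmin,ss = Cmax,ss·e^(−kτ) ≈ 9.831 × 0.3299 ≈ 3.243 mcg/mL.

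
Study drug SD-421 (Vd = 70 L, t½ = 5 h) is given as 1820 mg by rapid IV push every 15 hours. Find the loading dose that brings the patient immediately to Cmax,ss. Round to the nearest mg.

f = (1/2)^(15/5) ≈ 0.125000; accumulation ratio R = 1/(1−f) ≈ 1.14286.
Loading dose to hit Cmax,ss on first dose: D_load = D_maint·R ≈ 1820 × 1.14286 ≈ 2080.01 mg.

2080 mg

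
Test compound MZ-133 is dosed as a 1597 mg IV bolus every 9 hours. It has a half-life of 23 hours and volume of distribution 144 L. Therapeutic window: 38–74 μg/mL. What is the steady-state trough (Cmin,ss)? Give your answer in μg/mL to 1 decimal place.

35.6 μg/mL

k = ln2/t½ = ln2/23 ≈ 0.030137 h⁻¹; fraction remaining f = e^(−kτ) = e^(−0.030137×9) ≈ 0.7624.
At steady state, accumulation factor R = 1/(1 − e^(−kτ)) ≈ 4.2088.
Single-dose peak C₀ = D/Vd = 1597/144 ≈ 11.090 μg/mL.
Steady-state peak Cmax,ss = C₀·R ≈ 11.090 × 4.2088 ≈ 46.676 μg/mL.
One interval later, Cmin,ss = Cmax,ss·e^(−kτ) ≈ 46.676 × 0.7624 ≈ 35.586 μg/mL.
Trough 35.6 μg/mL vs MEC 38 μg/mL: subtherapeutic.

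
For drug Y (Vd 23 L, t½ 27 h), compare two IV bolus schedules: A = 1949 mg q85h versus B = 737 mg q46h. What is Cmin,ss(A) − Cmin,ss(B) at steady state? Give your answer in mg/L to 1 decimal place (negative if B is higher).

-3.4 mg/L

Regimen A: f = (1/2)^(85/27) ≈ 0.1128; Cmin,ss = (1949/23)·f/(1−f) ≈ 10.774 mg/L.
Regimen B: f = (1/2)^(46/27) ≈ 0.3070; Cmin,ss = (737/23)·f/(1−f) ≈ 14.195 mg/L.
Difference ≈ 10.774 − 14.195 ≈ -3.421 mg/L.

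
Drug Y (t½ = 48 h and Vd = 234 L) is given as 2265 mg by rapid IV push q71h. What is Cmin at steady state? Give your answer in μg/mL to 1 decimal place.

k = ln2/t½ = ln2/48 ≈ 0.014441 h⁻¹; fraction remaining f = e^(−kτ) = e^(−0.014441×71) ≈ 0.3587.
Each bolus raises the concentration by D/Vd = 2265/234 ≈ 9.679 μg/mL.
Steady-state trough Cmin,ss = C₀·f/(1−f) ≈ 9.679 × 0.3587/0.6413 ≈ 5.414 μg/mL.

5.4 μg/mL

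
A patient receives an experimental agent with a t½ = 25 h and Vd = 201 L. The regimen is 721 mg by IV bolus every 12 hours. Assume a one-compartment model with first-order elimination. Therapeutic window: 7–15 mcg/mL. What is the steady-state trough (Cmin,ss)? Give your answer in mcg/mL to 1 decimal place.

τ/t½ = 12/25 ≈ 0.48, so fraction remaining f = (1/2)^(12/25) ≈ 0.7170.
Single-dose peak C₀ = D/Vd = 721/201 ≈ 3.587 mcg/mL.
Steady-state trough Cmin,ss = C₀·f/(1−f) ≈ 3.587 × 0.7170/0.2830 ≈ 9.088 mcg/mL.
Trough 9.1 mcg/mL vs MEC 7 mcg/mL: adequate.

9.1 mcg/mL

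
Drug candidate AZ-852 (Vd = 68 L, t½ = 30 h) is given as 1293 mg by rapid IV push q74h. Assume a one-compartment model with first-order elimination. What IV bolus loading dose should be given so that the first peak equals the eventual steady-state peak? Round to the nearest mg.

f = (1/2)^(74/30) ≈ 0.180909; accumulation ratio R = 1/(1−f) ≈ 1.22087.
Loading dose to hit Cmax,ss on first dose: D_load = D_maint·R ≈ 1293 × 1.22087 ≈ 1578.58 mg.

1579 mg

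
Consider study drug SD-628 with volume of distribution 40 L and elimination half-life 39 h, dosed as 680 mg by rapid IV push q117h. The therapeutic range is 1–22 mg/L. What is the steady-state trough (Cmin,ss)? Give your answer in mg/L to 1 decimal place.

The dosing interval is 3 half-lives, so f = 2^(−3) = 0.125.
Accumulation ratio R = 1/(1 − f) = 1/0.875 = 8/7.
Single-dose peak C₀ = D/Vd = 680/40 = 17 mg/L.
Steady-state peak Cmax,ss = C₀·R = 17 × 8/7 ≈ 19.429 mg/L.
Steady-state trough Cmin,ss = Cmax,ss·f ≈ 19.429 × 0.125 ≈ 2.429 mg/L.
Trough 2.4 mg/L vs MEC 1 mg/L: adequate.

2.4 mg/L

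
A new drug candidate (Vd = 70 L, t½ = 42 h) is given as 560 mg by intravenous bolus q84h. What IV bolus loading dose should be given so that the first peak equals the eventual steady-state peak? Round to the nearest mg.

f = (1/2)^(84/42) ≈ 0.250000; accumulation ratio R = 1/(1−f) ≈ 1.33333.
Loading dose to hit Cmax,ss on first dose: D_load = D_maint·R ≈ 560 × 1.33333 ≈ 746.66 mg.

747 mg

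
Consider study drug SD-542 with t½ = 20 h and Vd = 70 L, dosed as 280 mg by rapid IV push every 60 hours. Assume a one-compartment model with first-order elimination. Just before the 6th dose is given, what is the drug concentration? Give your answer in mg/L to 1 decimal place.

f = (1/2)^(τ/t½) = (1/2)^(60/20) ≈ 0.1250.
C₀ = D/Vd = 280/70 ≈ 4.000 mg/L.
Before the 6th dose, 5 doses have been given. Superposition: Cmin = C₀·(f + f² + … + f^5).
≈ 4.000 × (0.1250 + 0.0156 + 0.0020 + 0.0002 + 0.0000) ≈ 4.000 × 0.1428 ≈ 0.571 mg/L.

0.6 mg/L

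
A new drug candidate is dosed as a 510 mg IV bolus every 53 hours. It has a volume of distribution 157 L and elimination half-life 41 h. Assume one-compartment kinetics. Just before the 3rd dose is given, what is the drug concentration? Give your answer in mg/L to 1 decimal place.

f = (1/2)^(τ/t½) = (1/2)^(53/41) ≈ 0.4082.
C₀ = D/Vd = 510/157 ≈ 3.248 mg/L.
Before the 3rd dose, 2 doses have been given. Superposition: Cmin = C₀·(f + f²).
≈ 3.248 × (0.4082 + 0.1666) ≈ 3.248 × 0.5748 ≈ 1.867 mg/L.

1.9 mg/L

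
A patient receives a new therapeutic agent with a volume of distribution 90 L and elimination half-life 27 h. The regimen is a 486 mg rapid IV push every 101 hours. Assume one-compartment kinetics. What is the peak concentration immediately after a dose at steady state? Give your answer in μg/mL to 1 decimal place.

τ/t½ = 101/27 ≈ 3.7407, so fraction remaining f = (1/2)^(101/27) ≈ 0.0748.
Accumulation ratio R = 1/(1 − f) ≈ 1/0.9252 ≈ 1.0808.
Each bolus raises the concentration by D/Vd = 486/90 ≈ 5.400 μg/mL.
Steady-state peak Cmax,ss = C₀·R ≈ 5.400 × 1.0808 ≈ 5.836 μg/mL.

5.8 μg/mL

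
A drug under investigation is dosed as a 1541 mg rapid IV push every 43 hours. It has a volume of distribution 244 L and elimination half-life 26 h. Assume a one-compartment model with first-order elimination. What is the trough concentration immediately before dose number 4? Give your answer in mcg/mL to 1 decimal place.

f = (1/2)^(τ/t½) = (1/2)^(43/26) ≈ 0.3178.
C₀ = D/Vd = 1541/244 ≈ 6.316 mcg/mL.
Before the 4th dose, 3 doses have been given. Superposition: Cmin = C₀·(f + f² + … + f^3).
≈ 6.316 × (0.3178 + 0.1010 + 0.0321) ≈ 6.316 × 0.4509 ≈ 2.848 mcg/mL.

2.8 mcg/mL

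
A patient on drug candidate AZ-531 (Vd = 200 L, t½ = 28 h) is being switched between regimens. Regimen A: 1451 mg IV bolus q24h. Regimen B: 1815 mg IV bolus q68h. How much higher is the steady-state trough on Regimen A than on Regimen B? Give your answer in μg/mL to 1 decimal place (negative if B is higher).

6.9 μg/mL

Regimen A: f = (1/2)^(24/28) ≈ 0.5520; Cmin,ss = (1451/200)·f/(1−f) ≈ 8.939 μg/mL.
Regimen B: f = (1/2)^(68/28) ≈ 0.1857; Cmin,ss = (1815/200)·f/(1−f) ≈ 2.070 μg/mL.
Difference ≈ 8.939 − 2.070 ≈ 6.869 μg/mL.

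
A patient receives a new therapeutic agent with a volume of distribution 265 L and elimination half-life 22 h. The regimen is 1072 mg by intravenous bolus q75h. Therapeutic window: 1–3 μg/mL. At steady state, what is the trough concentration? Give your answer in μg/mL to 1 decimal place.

Over one 75-h interval, 75/22 ≈ 3.4091 half-lives elapse, leaving f ≈ 0.0941 of each dose.
Accumulation ratio R = 1/(1 − f) ≈ 1/0.9059 ≈ 1.1039.
Single-dose peak C₀ = D/Vd = 1072/265 ≈ 4.045 μg/mL.
Steady-state peak Cmax,ss = C₀·R ≈ 4.045 × 1.1039 ≈ 4.465 μg/mL.
One interval later, Cmin,ss = Cmax,ss·e^(−kτ) ≈ 4.465 × 0.0941 ≈ 0.420 μg/mL.
Trough 0.4 μg/mL vs MEC 1 μg/mL: subtherapeutic.

0.4 μg/mL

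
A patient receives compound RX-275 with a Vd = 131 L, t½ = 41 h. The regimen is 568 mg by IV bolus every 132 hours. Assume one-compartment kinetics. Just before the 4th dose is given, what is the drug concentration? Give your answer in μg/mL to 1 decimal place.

0.5 μg/mL

f = (1/2)^(τ/t½) = (1/2)^(132/41) ≈ 0.1074.
C₀ = D/Vd = 568/131 ≈ 4.336 μg/mL.
Before the 4th dose, 3 doses have been given. Superposition: Cmin = C₀·(f + f² + … + f^3).
≈ 4.336 × (0.1074 + 0.0115 + 0.0012) ≈ 4.336 × 0.1201 ≈ 0.521 μg/mL.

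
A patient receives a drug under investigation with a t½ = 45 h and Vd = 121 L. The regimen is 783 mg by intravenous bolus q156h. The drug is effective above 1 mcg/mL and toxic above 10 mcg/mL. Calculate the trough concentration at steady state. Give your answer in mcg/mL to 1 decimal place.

0.6 mcg/mL

Over one 156-h interval, 156/45 ≈ 3.4667 half-lives elapse, leaving f ≈ 0.0905 of each dose.
Accumulation ratio R = 1/(1 − f) ≈ 1/0.9095 ≈ 1.0995.
Each bolus raises the concentration by D/Vd = 783/121 ≈ 6.471 mcg/mL.
Steady-state peak Cmax,ss = C₀·R ≈ 6.471 × 1.0995 ≈ 7.115 mcg/mL.
One interval later, Cmin,ss = Cmax,ss·e^(−kτ) ≈ 7.115 × 0.0905 ≈ 0.644 mcg/mL.
Trough 0.6 mcg/mL vs MEC 1 mcg/mL: subtherapeutic.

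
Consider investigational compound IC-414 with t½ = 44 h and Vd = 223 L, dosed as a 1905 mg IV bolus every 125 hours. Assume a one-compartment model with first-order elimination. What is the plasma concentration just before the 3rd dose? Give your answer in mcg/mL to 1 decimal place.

1.4 mcg/mL

f = (1/2)^(τ/t½) = (1/2)^(125/44) ≈ 0.1396.
C₀ = D/Vd = 1905/223 ≈ 8.543 mcg/mL.
Before the 3rd dose, 2 doses have been given. Superposition: Cmin = C₀·(f + f²).
≈ 8.543 × (0.1396 + 0.0195) ≈ 8.543 × 0.1591 ≈ 1.359 mcg/mL.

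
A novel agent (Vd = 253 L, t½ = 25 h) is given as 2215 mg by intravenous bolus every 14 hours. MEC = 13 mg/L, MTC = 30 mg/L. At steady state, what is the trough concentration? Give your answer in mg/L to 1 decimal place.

18.5 mg/L

τ/t½ = 14/25 ≈ 0.56, so fraction remaining f = (1/2)^(14/25) ≈ 0.6783.
Accumulation ratio R = 1/(1 − f) ≈ 1/0.3217 ≈ 3.1085.
Single-dose peak C₀ = D/Vd = 2215/253 ≈ 8.755 mg/L.
Steady-state peak Cmax,ss = C₀·R ≈ 8.755 × 3.1085 ≈ 27.215 mg/L.
One interval later, Cmin,ss = Cmax,ss·e^(−kτ) ≈ 27.215 × 0.6783 ≈ 18.460 mg/L.
Trough 18.5 mg/L vs MEC 13 mg/L: adequate.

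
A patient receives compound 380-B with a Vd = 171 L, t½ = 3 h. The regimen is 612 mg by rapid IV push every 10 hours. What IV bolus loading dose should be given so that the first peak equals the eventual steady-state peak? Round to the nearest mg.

f = (1/2)^(10/3) ≈ 0.099213; accumulation ratio R = 1/(1−f) ≈ 1.11014.
Loading dose to hit Cmax,ss on first dose: D_load = D_maint·R ≈ 612 × 1.11014 ≈ 679.41 mg.

679 mg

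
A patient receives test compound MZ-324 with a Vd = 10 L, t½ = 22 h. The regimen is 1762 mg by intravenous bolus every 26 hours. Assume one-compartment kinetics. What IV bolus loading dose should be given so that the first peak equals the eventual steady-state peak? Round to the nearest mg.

f = (1/2)^(26/22) ≈ 0.440796; accumulation ratio R = 1/(1−f) ≈ 1.78826.
Loading dose to hit Cmax,ss on first dose: D_load = D_maint·R ≈ 1762 × 1.78826 ≈ 3150.91 mg.

3151 mg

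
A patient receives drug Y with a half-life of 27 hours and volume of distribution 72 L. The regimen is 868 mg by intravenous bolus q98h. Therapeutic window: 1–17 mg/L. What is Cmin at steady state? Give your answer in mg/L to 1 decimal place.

1.1 mg/L

Over one 98-h interval, 98/27 ≈ 3.6296 half-lives elapse, leaving f ≈ 0.0808 of each dose.
At steady state, accumulation factor R = 1/(1 − e^(−kτ)) ≈ 1.0879.
Single-dose peak C₀ = D/Vd = 868/72 ≈ 12.056 mg/L.
Cmax,ss = C₀/(1 − f) ≈ 12.056/0.9192 ≈ 13.116 mg/L.
One interval later, Cmin,ss = Cmax,ss·e^(−kτ) ≈ 13.116 × 0.0808 ≈ 1.060 mg/L.
Trough 1.1 mg/L vs MEC 1 mg/L: adequate.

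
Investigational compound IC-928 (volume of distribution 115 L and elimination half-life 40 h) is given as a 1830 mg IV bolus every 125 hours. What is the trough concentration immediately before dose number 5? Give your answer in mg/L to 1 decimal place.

f = (1/2)^(τ/t½) = (1/2)^(125/40) ≈ 0.1146.
C₀ = D/Vd = 1830/115 ≈ 15.913 mg/L.
Before the 5th dose, 4 doses have been given. Superposition: Cmin = C₀·(f + f² + … + f^4).
≈ 15.913 × (0.1146 + 0.0131 + 0.0015 + 0.0002) ≈ 15.913 × 0.1294 ≈ 2.059 mg/L.

2.1 mg/L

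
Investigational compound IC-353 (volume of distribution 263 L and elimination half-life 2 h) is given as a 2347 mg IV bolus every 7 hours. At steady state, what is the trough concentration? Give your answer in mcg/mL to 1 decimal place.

Over one 7-h interval, 7/2 ≈ 3.5 half-lives elapse, leaving f ≈ 0.0884 of each dose.
Accumulation ratio R = 1/(1 − f) ≈ 1/0.9116 ≈ 1.0970.
Single-dose peak C₀ = D/Vd = 2347/263 ≈ 8.924 mcg/mL.
Cmax,ss = C₀/(1 − f) ≈ 8.924/0.9116 ≈ 9.789 mcg/mL.
One interval later, Cmin,ss = Cmax,ss·e^(−kτ) ≈ 9.789 × 0.0884 ≈ 0.865 mcg/mL.

0.9 mcg/mL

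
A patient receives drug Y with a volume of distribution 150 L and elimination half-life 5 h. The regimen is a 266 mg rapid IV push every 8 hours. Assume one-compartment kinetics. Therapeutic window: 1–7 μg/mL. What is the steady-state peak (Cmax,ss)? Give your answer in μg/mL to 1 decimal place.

k = ln2/t½ = ln2/5 ≈ 0.138629 h⁻¹; fraction remaining f = e^(−kτ) = e^(−0.138629×8) ≈ 0.3299.
Accumulation ratio R = 1/(1 − f) ≈ 1/0.6701 ≈ 1.4923.
Single-dose peak C₀ = D/Vd = 266/150 ≈ 1.773 μg/mL.
Cmax,ss = C₀/(1 − f) ≈ 1.773/0.6701 ≈ 2.646 μg/mL.
Peak 2.6 μg/mL vs MTC 7 μg/mL: below toxic threshold.

2.6 μg/mL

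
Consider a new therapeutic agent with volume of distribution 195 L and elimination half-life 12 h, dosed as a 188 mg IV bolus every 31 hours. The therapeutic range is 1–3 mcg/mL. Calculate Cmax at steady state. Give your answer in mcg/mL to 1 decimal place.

1.2 mcg/mL

k = ln2/t½ = ln2/12 ≈ 0.057762 h⁻¹; fraction remaining f = e^(−kτ) = e^(−0.057762×31) ≈ 0.1669.
Accumulation ratio R = 1/(1 − f) ≈ 1/0.8331 ≈ 1.2003.
Each bolus raises the concentration by D/Vd = 188/195 ≈ 0.964 mcg/mL.
Steady-state peak Cmax,ss = C₀·R ≈ 0.964 × 1.2003 ≈ 1.157 mcg/mL.
Peak 1.2 mcg/mL vs MTC 3 mcg/mL: below toxic threshold.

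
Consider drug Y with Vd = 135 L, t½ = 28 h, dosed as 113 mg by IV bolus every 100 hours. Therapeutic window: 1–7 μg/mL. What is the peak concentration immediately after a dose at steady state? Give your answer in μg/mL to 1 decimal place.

k = ln2/t½ = ln2/28 ≈ 0.024755 h⁻¹; fraction remaining f = e^(−kτ) = e^(−0.024755×100) ≈ 0.0841.
Accumulation ratio R = 1/(1 − f) ≈ 1/0.9159 ≈ 1.0918.
Single-dose peak C₀ = D/Vd = 113/135 ≈ 0.837 μg/mL.
Steady-state peak Cmax,ss = C₀·R ≈ 0.837 × 1.0918 ≈ 0.914 μg/mL.
Peak 0.9 μg/mL vs MTC 7 μg/mL: below toxic threshold.

0.9 μg/mL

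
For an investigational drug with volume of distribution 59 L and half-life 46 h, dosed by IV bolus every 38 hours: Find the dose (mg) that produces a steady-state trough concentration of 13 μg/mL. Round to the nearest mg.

593 mg

τ/t½ = 38/46 ≈ 0.82609, so f = (1/2)^(38/46) ≈ 0.564057.
Cmin,ss = (D/Vd)·f/(1−f), so D = Cmin,ss·Vd·(1−f)/f.
D = 13 × 59 × (1−f)/f ≈ 13 × 59 × 0.77287 ≈ 592.79 mg.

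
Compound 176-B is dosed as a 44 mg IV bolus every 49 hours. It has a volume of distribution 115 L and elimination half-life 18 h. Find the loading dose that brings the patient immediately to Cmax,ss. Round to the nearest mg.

f = (1/2)^(49/18) ≈ 0.151541; accumulation ratio R = 1/(1−f) ≈ 1.17861.
Loading dose to hit Cmax,ss on first dose: D_load = D_maint·R ≈ 44 × 1.17861 ≈ 51.86 mg.

52 mg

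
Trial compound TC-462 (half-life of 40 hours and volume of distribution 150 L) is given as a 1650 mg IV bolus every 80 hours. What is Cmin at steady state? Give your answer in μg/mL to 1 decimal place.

The dosing interval is 2 half-lives, so f = 2^(−2) = 0.25.
At steady state, R = 1/(1 − 0.25) = 4/3.
Single-dose peak C₀ = D/Vd = 1650/150 = 11 μg/mL.
Steady-state peak Cmax,ss = C₀·R = 11 × 4/3 ≈ 14.667 μg/mL.
Steady-state trough Cmin,ss = Cmax,ss·f ≈ 14.667 × 0.25 ≈ 3.667 μg/mL.

3.7 μg/mL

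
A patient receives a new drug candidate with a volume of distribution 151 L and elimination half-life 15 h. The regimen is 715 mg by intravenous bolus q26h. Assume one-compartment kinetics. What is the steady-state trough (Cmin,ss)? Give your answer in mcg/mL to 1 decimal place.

2.0 mcg/mL

τ/t½ = 26/15 ≈ 1.7333, so fraction remaining f = (1/2)^(26/15) ≈ 0.3008.
Accumulation ratio R = 1/(1 − f) ≈ 1/0.6992 ≈ 1.4302.
Each bolus raises the concentration by D/Vd = 715/151 ≈ 4.735 mcg/mL.
Cmax,ss = C₀/(1 − f) ≈ 4.735/0.6992 ≈ 6.772 mcg/mL.
One interval later, Cmin,ss = Cmax,ss·e^(−kτ) ≈ 6.772 × 0.3008 ≈ 2.037 mcg/mL.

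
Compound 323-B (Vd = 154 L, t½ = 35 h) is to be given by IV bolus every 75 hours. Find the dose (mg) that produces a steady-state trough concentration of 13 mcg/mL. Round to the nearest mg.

τ/t½ = 75/35 ≈ 2.1429, so f = (1/2)^(75/35) ≈ 0.226431.
Cmin,ss = (D/Vd)·f/(1−f), so D = Cmin,ss·Vd·(1−f)/f.
D = 13 × 154 × (1−f)/f ≈ 13 × 154 × 3.41636 ≈ 6839.55 mg.

6840 mg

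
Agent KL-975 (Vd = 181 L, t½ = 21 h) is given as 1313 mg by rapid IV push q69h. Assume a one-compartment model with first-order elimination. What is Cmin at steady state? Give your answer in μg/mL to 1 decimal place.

k = ln2/t½ = ln2/21 ≈ 0.033007 h⁻¹; fraction remaining f = e^(−kτ) = e^(−0.033007×69) ≈ 0.1025.
Each bolus raises the concentration by D/Vd = 1313/181 ≈ 7.254 μg/mL.
Steady-state trough Cmin,ss = C₀·f/(1−f) ≈ 7.254 × 0.1025/0.8975 ≈ 0.828 μg/mL.

0.8 μg/mL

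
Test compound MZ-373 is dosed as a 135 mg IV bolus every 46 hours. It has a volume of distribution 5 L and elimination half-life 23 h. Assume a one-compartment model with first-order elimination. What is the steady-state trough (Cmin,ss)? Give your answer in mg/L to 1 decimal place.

9.0 mg/L

The dosing interval is 2 half-lives, so f = 2^(−2) = 0.25.
At steady state, R = 1/(1 − 0.25) = 4/3.
Single-dose peak C₀ = D/Vd = 135/5 = 27 mg/L.
Steady-state peak Cmax,ss = C₀·R = 27 × 4/3 ≈ 36.000 mg/L.
Steady-state trough Cmin,ss = Cmax,ss·f ≈ 36.000 × 0.25 ≈ 9.000 mg/L.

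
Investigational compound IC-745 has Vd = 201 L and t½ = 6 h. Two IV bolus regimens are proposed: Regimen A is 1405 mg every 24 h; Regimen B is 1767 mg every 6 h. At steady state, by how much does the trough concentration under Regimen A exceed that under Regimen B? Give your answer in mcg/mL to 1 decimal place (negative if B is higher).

Regimen A: f = (1/2)^(24/6) ≈ 0.0625; Cmin,ss = (1405/201)·f/(1−f) ≈ 0.466 mcg/mL.
Regimen B: f = (1/2)^(6/6) ≈ 0.5000; Cmin,ss = (1767/201)·f/(1−f) ≈ 8.791 mcg/mL.
Difference ≈ 0.466 − 8.791 ≈ -8.325 mcg/mL.

-8.3 mcg/mL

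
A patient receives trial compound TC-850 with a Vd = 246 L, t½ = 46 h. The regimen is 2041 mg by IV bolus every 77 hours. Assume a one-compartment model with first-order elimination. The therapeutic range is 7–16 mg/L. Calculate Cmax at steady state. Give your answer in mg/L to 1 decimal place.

12.1 mg/L

Over one 77-h interval, 77/46 ≈ 1.6739 half-lives elapse, leaving f ≈ 0.3134 of each dose.
At steady state, accumulation factor R = 1/(1 − e^(−kτ)) ≈ 1.4565.
Single-dose peak C₀ = D/Vd = 2041/246 ≈ 8.297 mg/L.
Steady-state peak Cmax,ss = C₀·R ≈ 8.297 × 1.4565 ≈ 12.085 mg/L.
Peak 12.1 mg/L vs MTC 16 mg/L: below toxic threshold.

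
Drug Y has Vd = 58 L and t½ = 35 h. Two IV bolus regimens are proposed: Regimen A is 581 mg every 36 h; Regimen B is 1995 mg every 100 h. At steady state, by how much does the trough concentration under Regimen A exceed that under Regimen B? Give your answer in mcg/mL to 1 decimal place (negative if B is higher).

Regimen A: f = (1/2)^(36/35) ≈ 0.4902; Cmin,ss = (581/58)·f/(1−f) ≈ 9.632 mcg/mL.
Regimen B: f = (1/2)^(100/35) ≈ 0.1380; Cmin,ss = (1995/58)·f/(1−f) ≈ 5.507 mcg/mL.
Difference ≈ 9.632 − 5.507 ≈ 4.125 mcg/mL.

4.1 mcg/mL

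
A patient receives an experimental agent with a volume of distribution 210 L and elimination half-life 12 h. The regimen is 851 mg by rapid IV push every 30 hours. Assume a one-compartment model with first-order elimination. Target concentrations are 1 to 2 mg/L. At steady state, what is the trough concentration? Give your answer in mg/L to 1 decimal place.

0.9 mg/L

τ/t½ = 30/12 ≈ 2.5, so fraction remaining f = (1/2)^(30/12) ≈ 0.1768.
At steady state, accumulation factor R = 1/(1 − e^(−kτ)) ≈ 1.2148.
Each bolus raises the concentration by D/Vd = 851/210 ≈ 4.052 mg/L.
Cmax,ss = C₀/(1 − f) ≈ 4.052/0.8232 ≈ 4.922 mg/L.
Steady-state trough Cmin,ss = Cmax,ss·f ≈ 4.922 × 0.1768 ≈ 0.870 mg/L.
Trough 0.9 mg/L vs MEC 1 mg/L: subtherapeutic.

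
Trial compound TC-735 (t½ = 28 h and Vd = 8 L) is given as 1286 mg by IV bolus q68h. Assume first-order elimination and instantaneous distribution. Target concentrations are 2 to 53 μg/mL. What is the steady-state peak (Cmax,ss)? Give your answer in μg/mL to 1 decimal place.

τ/t½ = 68/28 ≈ 2.4286, so fraction remaining f = (1/2)^(68/28) ≈ 0.1857.
Accumulation ratio R = 1/(1 − f) ≈ 1/0.8143 ≈ 1.2280.
Single-dose peak C₀ = D/Vd = 1286/8 ≈ 160.750 μg/mL.
Steady-state peak Cmax,ss = C₀·R ≈ 160.750 × 1.2280 ≈ 197.401 μg/mL.
Peak 197.4 μg/mL vs MTC 53 μg/mL: exceeds toxic threshold.

197.4 μg/mL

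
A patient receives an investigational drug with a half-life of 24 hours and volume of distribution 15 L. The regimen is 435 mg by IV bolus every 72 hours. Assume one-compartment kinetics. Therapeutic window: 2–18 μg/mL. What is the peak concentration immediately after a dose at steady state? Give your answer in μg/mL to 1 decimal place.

33.1 μg/mL

τ = 72 h = 3 half-lives, so f = (1/2)^3 = 0.125.
Accumulation ratio R = 1/(1 − f) = 1/0.875 = 8/7.
Single-dose peak C₀ = D/Vd = 435/15 = 29 μg/mL.
Steady-state peak Cmax,ss = C₀·R = 29 × 8/7 ≈ 33.143 μg/mL.
Peak 33.1 μg/mL vs MTC 18 μg/mL: exceeds toxic threshold.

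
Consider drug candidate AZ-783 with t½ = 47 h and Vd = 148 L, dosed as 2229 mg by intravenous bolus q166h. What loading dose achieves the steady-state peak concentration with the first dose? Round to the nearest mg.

f = (1/2)^(166/47) ≈ 0.086455; accumulation ratio R = 1/(1−f) ≈ 1.09464.
Loading dose to hit Cmax,ss on first dose: D_load = D_maint·R ≈ 2229 × 1.09464 ≈ 2439.95 mg.

2440 mg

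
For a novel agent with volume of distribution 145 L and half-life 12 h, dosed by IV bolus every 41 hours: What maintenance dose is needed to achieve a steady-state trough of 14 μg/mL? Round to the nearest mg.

19648 mg

τ/t½ = 41/12 ≈ 3.4167, so f = (1/2)^(41/12) ≈ 0.093644.
Cmin,ss = (D/Vd)·f/(1−f), so D = Cmin,ss·Vd·(1−f)/f.
D = 14 × 145 × (1−f)/f ≈ 14 × 145 × 9.67874 ≈ 19647.84 mg.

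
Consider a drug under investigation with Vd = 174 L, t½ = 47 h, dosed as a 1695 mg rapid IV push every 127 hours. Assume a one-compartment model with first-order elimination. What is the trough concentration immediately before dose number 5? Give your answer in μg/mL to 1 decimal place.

1.8 μg/mL

f = (1/2)^(τ/t½) = (1/2)^(127/47) ≈ 0.1537.
C₀ = D/Vd = 1695/174 ≈ 9.741 μg/mL.
Before the 5th dose, 4 doses have been given. Superposition: Cmin = C₀·(f + f² + … + f^4).
≈ 9.741 × (0.1537 + 0.0236 + 0.0036 + 0.0006) ≈ 9.741 × 0.1815 ≈ 1.768 μg/mL.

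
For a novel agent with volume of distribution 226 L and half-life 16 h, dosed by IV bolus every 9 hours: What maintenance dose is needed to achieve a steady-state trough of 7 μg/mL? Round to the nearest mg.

754 mg

τ/t½ = 9/16 ≈ 0.5625, so f = (1/2)^(9/16) ≈ 0.677128.
Cmin,ss = (D/Vd)·f/(1−f), so D = Cmin,ss·Vd·(1−f)/f.
D = 7 × 226 × (1−f)/f ≈ 7 × 226 × 0.47683 ≈ 754.35 mg.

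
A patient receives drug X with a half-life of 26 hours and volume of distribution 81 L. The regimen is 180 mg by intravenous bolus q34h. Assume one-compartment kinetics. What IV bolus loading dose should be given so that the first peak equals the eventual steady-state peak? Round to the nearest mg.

302 mg

f = (1/2)^(34/26) ≈ 0.403967; accumulation ratio R = 1/(1−f) ≈ 1.67776.
Loading dose to hit Cmax,ss on first dose: D_load = D_maint·R ≈ 180 × 1.67776 ≈ 302.00 mg.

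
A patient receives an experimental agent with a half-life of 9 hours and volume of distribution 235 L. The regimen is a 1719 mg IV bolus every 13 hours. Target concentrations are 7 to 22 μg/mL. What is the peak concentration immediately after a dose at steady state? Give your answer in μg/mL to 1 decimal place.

τ/t½ = 13/9 ≈ 1.4444, so fraction remaining f = (1/2)^(13/9) ≈ 0.3674.
Accumulation ratio R = 1/(1 − f) ≈ 1/0.6326 ≈ 1.5808.
Each bolus raises the concentration by D/Vd = 1719/235 ≈ 7.315 μg/mL.
Steady-state peak Cmax,ss = C₀·R ≈ 7.315 × 1.5808 ≈ 11.564 μg/mL.
Peak 11.6 μg/mL vs MTC 22 μg/mL: below toxic threshold.

11.6 μg/mL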